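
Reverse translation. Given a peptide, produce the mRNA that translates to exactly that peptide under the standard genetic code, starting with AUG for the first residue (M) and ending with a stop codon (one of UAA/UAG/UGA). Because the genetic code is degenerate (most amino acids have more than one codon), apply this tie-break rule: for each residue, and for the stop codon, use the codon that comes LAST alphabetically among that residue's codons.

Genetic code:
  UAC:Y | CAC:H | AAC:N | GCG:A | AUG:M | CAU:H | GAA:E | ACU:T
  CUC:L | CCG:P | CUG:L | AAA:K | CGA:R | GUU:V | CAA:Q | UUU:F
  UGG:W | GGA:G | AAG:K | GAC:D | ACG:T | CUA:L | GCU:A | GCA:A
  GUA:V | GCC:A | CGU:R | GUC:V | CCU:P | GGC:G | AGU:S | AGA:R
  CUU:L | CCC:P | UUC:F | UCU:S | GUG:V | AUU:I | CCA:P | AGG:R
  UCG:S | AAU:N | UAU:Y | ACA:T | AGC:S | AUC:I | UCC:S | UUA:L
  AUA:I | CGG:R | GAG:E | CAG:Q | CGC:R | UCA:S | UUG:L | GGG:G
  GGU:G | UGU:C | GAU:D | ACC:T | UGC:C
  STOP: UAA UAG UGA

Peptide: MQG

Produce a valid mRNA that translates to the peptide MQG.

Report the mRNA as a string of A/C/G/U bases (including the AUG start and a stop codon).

residue 1: M -> AUG (start codon)
residue 2: Q codons sorted = CAA,CAG -> pick last = CAG
residue 3: G codons sorted = GGA,GGC,GGG,GGU -> pick last = GGU
terminator: stop codons sorted = UAA,UAG,UGA -> pick last = UGA

Answer: mRNA: AUGCAGGGUUGA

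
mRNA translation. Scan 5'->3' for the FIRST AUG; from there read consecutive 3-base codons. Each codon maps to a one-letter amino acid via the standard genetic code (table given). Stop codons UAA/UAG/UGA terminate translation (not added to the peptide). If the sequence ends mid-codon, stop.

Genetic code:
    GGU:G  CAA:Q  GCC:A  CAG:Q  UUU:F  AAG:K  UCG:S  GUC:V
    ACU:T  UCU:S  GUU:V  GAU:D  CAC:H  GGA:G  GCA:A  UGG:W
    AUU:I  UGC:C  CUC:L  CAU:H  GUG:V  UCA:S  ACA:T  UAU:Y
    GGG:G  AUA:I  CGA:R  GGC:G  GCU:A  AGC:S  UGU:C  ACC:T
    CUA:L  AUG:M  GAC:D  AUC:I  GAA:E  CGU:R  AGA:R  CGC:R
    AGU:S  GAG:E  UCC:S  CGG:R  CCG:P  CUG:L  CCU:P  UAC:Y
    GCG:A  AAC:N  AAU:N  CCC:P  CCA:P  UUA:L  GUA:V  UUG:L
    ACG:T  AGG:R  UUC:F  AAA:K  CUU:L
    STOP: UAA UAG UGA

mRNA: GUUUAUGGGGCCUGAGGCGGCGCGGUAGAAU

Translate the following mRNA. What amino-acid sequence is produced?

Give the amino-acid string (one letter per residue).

start AUG at pos 4
pos 4: AUG -> M; peptide=M
pos 7: GGG -> G; peptide=MG
pos 10: CCU -> P; peptide=MGP
pos 13: GAG -> E; peptide=MGPE
pos 16: GCG -> A; peptide=MGPEA
pos 19: GCG -> A; peptide=MGPEAA
pos 22: CGG -> R; peptide=MGPEAAR
pos 25: UAG -> STOP

Answer: MGPEAAR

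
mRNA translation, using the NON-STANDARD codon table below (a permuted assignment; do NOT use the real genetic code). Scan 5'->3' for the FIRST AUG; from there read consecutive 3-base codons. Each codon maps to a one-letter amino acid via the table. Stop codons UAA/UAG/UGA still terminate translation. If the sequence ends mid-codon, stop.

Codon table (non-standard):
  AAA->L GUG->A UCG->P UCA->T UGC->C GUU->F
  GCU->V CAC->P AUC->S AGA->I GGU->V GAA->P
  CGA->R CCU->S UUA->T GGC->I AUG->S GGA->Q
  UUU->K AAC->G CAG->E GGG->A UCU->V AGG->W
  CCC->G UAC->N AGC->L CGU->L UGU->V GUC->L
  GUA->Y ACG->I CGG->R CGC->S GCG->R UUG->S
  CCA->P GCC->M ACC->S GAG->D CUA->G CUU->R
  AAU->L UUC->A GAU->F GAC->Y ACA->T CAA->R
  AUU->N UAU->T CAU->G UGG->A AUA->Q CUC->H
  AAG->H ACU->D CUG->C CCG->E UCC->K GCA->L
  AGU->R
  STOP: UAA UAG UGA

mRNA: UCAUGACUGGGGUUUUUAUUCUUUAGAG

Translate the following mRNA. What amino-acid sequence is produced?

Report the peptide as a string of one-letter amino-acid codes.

Answer: SDAFKNR

Derivation:
start AUG at pos 2
pos 2: AUG -> S; peptide=S
pos 5: ACU -> D; peptide=SD
pos 8: GGG -> A; peptide=SDA
pos 11: GUU -> F; peptide=SDAF
pos 14: UUU -> K; peptide=SDAFK
pos 17: AUU -> N; peptide=SDAFKN
pos 20: CUU -> R; peptide=SDAFKNR
pos 23: UAG -> STOP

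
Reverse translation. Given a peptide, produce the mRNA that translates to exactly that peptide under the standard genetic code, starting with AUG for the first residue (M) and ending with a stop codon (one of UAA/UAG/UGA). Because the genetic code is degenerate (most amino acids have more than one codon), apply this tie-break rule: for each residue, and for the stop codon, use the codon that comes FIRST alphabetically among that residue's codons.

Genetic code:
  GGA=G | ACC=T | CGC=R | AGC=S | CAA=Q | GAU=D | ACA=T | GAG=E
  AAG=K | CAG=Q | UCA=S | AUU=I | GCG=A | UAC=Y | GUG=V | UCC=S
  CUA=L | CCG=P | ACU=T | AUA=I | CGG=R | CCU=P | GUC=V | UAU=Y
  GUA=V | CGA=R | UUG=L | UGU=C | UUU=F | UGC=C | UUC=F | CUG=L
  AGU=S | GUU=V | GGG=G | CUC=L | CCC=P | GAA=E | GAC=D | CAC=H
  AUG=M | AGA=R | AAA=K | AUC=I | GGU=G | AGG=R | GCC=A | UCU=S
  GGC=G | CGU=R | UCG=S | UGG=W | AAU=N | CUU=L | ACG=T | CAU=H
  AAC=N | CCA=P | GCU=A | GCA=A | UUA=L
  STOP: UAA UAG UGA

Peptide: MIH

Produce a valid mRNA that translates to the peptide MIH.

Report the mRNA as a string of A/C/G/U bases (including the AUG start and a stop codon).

Answer: mRNA: AUGAUACACUAA

Derivation:
residue 1: M -> AUG (start codon)
residue 2: I codons sorted = AUA,AUC,AUU -> pick first = AUA
residue 3: H codons sorted = CAC,CAU -> pick first = CAC
terminator: stop codons sorted = UAA,UAG,UGA -> pick first = UAA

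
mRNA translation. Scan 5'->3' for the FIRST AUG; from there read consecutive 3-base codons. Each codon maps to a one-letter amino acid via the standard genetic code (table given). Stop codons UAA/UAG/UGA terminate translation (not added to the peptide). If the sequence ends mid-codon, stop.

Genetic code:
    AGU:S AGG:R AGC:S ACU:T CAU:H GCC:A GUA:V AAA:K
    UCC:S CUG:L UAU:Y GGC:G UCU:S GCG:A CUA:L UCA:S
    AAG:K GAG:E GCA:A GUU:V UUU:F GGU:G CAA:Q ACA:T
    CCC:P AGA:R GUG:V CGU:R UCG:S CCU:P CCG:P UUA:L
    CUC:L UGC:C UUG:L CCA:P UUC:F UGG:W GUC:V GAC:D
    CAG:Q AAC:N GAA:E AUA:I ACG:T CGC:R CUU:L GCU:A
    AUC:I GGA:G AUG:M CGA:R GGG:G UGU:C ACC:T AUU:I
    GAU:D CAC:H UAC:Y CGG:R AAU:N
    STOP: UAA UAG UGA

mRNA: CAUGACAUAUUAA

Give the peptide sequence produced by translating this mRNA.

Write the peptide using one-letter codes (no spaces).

start AUG at pos 1
pos 1: AUG -> M; peptide=M
pos 4: ACA -> T; peptide=MT
pos 7: UAU -> Y; peptide=MTY
pos 10: UAA -> STOP

Answer: MTY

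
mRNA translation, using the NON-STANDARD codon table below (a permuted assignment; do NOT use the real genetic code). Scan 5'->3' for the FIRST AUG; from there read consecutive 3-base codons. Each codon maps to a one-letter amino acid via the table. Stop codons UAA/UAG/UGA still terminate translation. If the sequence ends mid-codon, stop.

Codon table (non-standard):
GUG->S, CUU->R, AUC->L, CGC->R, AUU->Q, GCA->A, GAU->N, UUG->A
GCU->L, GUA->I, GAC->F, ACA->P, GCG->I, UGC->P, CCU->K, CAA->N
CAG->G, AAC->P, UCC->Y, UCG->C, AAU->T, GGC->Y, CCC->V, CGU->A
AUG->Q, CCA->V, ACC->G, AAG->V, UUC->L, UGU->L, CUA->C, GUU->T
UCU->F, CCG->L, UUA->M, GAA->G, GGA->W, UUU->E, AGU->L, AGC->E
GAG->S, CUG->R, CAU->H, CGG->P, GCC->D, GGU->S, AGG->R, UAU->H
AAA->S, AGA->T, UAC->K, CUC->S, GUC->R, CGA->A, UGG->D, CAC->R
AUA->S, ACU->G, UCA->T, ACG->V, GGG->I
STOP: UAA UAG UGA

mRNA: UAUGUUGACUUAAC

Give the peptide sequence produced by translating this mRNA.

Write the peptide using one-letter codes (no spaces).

start AUG at pos 1
pos 1: AUG -> Q; peptide=Q
pos 4: UUG -> A; peptide=QA
pos 7: ACU -> G; peptide=QAG
pos 10: UAA -> STOP

Answer: QAG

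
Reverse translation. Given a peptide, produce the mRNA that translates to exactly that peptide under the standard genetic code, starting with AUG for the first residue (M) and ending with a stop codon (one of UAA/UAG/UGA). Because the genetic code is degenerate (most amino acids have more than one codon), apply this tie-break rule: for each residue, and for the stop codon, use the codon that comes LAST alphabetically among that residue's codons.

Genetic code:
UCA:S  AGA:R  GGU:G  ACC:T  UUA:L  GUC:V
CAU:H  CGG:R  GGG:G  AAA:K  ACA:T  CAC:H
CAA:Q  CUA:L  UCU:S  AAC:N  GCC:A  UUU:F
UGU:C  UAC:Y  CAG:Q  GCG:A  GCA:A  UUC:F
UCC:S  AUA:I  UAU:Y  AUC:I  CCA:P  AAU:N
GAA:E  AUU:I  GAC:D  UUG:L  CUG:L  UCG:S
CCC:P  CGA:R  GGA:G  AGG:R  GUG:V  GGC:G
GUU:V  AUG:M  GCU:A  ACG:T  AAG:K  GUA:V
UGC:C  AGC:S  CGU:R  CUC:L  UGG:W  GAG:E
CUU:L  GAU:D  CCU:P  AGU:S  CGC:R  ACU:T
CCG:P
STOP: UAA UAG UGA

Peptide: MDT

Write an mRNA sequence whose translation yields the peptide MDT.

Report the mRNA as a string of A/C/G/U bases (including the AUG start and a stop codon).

Answer: mRNA: AUGGAUACUUGA

Derivation:
residue 1: M -> AUG (start codon)
residue 2: D codons sorted = GAC,GAU -> pick last = GAU
residue 3: T codons sorted = ACA,ACC,ACG,ACU -> pick last = ACU
terminator: stop codons sorted = UAA,UAG,UGA -> pick last = UGA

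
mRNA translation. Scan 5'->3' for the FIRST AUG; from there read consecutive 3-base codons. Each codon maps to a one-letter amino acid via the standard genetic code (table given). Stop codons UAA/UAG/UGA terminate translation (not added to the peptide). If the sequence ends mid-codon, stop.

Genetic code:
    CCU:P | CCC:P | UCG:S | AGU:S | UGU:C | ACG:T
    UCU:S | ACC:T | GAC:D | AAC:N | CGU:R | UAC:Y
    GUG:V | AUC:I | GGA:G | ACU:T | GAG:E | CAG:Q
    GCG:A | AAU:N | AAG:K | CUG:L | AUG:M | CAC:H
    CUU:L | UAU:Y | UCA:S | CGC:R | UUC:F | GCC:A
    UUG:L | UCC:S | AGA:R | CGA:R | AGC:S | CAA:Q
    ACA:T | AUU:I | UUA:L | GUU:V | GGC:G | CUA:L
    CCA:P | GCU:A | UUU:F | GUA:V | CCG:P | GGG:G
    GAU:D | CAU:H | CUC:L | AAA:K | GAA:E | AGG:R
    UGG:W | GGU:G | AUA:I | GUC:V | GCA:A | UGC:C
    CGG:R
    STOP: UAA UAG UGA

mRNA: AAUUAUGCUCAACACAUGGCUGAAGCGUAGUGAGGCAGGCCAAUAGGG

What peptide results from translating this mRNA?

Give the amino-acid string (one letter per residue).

start AUG at pos 4
pos 4: AUG -> M; peptide=M
pos 7: CUC -> L; peptide=ML
pos 10: AAC -> N; peptide=MLN
pos 13: ACA -> T; peptide=MLNT
pos 16: UGG -> W; peptide=MLNTW
pos 19: CUG -> L; peptide=MLNTWL
pos 22: AAG -> K; peptide=MLNTWLK
pos 25: CGU -> R; peptide=MLNTWLKR
pos 28: AGU -> S; peptide=MLNTWLKRS
pos 31: GAG -> E; peptide=MLNTWLKRSE
pos 34: GCA -> A; peptide=MLNTWLKRSEA
pos 37: GGC -> G; peptide=MLNTWLKRSEAG
pos 40: CAA -> Q; peptide=MLNTWLKRSEAGQ
pos 43: UAG -> STOP

Answer: MLNTWLKRSEAGQ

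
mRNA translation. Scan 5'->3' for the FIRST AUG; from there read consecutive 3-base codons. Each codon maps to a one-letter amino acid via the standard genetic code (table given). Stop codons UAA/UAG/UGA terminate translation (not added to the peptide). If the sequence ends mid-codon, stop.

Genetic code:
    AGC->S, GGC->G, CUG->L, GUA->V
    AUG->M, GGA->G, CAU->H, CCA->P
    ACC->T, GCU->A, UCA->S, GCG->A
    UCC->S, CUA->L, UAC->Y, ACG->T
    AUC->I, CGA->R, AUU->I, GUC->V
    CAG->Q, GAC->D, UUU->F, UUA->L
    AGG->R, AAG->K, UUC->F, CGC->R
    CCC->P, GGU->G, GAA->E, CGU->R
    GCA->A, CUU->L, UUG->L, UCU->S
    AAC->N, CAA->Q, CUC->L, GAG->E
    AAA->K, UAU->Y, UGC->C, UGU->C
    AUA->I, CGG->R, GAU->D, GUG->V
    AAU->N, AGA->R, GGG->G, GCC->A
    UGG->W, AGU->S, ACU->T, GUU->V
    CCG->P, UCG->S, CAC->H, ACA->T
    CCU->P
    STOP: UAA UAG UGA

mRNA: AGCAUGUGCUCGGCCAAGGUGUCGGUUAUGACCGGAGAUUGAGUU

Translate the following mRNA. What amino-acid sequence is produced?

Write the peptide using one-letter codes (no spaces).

start AUG at pos 3
pos 3: AUG -> M; peptide=M
pos 6: UGC -> C; peptide=MC
pos 9: UCG -> S; peptide=MCS
pos 12: GCC -> A; peptide=MCSA
pos 15: AAG -> K; peptide=MCSAK
pos 18: GUG -> V; peptide=MCSAKV
pos 21: UCG -> S; peptide=MCSAKVS
pos 24: GUU -> V; peptide=MCSAKVSV
pos 27: AUG -> M; peptide=MCSAKVSVM
pos 30: ACC -> T; peptide=MCSAKVSVMT
pos 33: GGA -> G; peptide=MCSAKVSVMTG
pos 36: GAU -> D; peptide=MCSAKVSVMTGD
pos 39: UGA -> STOP

Answer: MCSAKVSVMTGD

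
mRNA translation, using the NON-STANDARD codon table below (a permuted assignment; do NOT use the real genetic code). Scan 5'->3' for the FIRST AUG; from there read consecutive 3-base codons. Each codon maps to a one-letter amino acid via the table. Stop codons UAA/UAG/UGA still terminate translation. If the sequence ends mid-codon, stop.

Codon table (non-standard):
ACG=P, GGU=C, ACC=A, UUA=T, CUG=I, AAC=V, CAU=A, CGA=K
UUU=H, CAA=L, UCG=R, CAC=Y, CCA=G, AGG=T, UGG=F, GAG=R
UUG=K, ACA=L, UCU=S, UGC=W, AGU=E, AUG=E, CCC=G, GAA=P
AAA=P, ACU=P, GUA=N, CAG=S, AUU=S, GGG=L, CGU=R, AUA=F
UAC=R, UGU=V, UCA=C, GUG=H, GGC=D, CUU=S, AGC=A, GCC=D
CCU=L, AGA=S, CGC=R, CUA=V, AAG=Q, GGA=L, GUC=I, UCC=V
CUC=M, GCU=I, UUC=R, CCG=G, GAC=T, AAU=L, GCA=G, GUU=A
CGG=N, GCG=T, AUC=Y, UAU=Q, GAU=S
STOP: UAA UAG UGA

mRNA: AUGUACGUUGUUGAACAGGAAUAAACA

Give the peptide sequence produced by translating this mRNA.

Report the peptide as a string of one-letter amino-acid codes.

start AUG at pos 0
pos 0: AUG -> E; peptide=E
pos 3: UAC -> R; peptide=ER
pos 6: GUU -> A; peptide=ERA
pos 9: GUU -> A; peptide=ERAA
pos 12: GAA -> P; peptide=ERAAP
pos 15: CAG -> S; peptide=ERAAPS
pos 18: GAA -> P; peptide=ERAAPSP
pos 21: UAA -> STOP

Answer: ERAAPSP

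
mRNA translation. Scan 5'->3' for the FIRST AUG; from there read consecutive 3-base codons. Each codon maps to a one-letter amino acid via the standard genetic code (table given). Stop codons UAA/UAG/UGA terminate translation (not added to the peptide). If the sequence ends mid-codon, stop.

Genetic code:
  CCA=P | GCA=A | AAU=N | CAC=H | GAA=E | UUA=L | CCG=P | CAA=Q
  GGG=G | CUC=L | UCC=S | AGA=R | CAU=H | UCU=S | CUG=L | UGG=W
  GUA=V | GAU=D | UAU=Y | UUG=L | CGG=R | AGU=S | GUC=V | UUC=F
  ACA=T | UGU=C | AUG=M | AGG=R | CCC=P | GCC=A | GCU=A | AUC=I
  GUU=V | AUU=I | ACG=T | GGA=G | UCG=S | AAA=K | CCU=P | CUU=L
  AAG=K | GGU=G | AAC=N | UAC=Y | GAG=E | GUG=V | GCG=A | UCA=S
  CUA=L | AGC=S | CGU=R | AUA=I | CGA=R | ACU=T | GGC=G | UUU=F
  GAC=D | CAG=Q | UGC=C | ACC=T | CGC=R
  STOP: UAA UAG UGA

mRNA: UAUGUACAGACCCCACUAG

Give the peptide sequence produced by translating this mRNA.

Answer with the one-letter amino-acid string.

Answer: MYRPH

Derivation:
start AUG at pos 1
pos 1: AUG -> M; peptide=M
pos 4: UAC -> Y; peptide=MY
pos 7: AGA -> R; peptide=MYR
pos 10: CCC -> P; peptide=MYRP
pos 13: CAC -> H; peptide=MYRPH
pos 16: UAG -> STOP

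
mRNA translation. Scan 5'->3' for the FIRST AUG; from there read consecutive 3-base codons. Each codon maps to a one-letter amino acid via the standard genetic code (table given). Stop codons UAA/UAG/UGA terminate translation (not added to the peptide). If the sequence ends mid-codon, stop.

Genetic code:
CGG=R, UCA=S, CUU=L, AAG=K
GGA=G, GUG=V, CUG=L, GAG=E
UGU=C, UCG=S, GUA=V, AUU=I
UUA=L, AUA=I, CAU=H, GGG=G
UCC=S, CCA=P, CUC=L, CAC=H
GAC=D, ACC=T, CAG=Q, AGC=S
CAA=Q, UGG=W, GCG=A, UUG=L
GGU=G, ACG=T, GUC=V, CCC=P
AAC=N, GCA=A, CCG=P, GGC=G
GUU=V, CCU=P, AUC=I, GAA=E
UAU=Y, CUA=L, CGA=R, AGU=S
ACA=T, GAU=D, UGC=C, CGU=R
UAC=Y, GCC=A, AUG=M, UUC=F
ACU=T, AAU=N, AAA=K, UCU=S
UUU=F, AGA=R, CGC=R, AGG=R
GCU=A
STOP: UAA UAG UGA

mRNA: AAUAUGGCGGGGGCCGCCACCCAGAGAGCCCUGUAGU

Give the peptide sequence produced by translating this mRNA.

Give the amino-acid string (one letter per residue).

start AUG at pos 3
pos 3: AUG -> M; peptide=M
pos 6: GCG -> A; peptide=MA
pos 9: GGG -> G; peptide=MAG
pos 12: GCC -> A; peptide=MAGA
pos 15: GCC -> A; peptide=MAGAA
pos 18: ACC -> T; peptide=MAGAAT
pos 21: CAG -> Q; peptide=MAGAATQ
pos 24: AGA -> R; peptide=MAGAATQR
pos 27: GCC -> A; peptide=MAGAATQRA
pos 30: CUG -> L; peptide=MAGAATQRAL
pos 33: UAG -> STOP

Answer: MAGAATQRAL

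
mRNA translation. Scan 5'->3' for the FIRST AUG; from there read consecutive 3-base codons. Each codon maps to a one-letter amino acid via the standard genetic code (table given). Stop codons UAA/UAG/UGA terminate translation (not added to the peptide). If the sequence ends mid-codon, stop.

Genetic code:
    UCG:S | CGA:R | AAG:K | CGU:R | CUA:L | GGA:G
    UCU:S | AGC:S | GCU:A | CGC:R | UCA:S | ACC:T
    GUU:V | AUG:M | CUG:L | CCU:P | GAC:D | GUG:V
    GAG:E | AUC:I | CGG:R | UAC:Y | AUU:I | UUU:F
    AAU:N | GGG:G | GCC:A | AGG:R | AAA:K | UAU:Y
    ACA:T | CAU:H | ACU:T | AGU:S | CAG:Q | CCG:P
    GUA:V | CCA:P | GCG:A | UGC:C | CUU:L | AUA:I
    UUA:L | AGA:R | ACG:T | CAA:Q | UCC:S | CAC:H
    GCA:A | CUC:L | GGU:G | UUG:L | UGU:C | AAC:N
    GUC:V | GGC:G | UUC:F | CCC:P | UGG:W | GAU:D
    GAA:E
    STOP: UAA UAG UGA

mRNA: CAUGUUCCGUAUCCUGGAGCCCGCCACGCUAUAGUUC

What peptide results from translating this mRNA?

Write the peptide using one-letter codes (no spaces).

start AUG at pos 1
pos 1: AUG -> M; peptide=M
pos 4: UUC -> F; peptide=MF
pos 7: CGU -> R; peptide=MFR
pos 10: AUC -> I; peptide=MFRI
pos 13: CUG -> L; peptide=MFRIL
pos 16: GAG -> E; peptide=MFRILE
pos 19: CCC -> P; peptide=MFRILEP
pos 22: GCC -> A; peptide=MFRILEPA
pos 25: ACG -> T; peptide=MFRILEPAT
pos 28: CUA -> L; peptide=MFRILEPATL
pos 31: UAG -> STOP

Answer: MFRILEPATL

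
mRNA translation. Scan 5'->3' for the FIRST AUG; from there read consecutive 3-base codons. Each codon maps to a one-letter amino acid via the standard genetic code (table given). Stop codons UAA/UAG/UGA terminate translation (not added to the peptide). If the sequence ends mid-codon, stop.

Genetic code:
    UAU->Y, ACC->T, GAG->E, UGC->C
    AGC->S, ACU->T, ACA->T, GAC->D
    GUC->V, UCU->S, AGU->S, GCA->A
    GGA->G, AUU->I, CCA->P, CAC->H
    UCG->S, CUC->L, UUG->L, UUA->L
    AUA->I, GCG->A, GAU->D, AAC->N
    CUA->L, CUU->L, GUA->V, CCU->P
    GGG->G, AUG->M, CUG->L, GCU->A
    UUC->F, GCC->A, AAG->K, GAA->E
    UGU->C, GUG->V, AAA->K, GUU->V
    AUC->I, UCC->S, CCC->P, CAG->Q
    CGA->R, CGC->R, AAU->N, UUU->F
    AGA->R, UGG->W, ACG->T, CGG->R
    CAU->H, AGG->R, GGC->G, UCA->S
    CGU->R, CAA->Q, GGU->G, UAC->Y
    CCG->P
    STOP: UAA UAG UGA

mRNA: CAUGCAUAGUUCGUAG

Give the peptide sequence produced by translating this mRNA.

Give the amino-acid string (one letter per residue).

start AUG at pos 1
pos 1: AUG -> M; peptide=M
pos 4: CAU -> H; peptide=MH
pos 7: AGU -> S; peptide=MHS
pos 10: UCG -> S; peptide=MHSS
pos 13: UAG -> STOP

Answer: MHSS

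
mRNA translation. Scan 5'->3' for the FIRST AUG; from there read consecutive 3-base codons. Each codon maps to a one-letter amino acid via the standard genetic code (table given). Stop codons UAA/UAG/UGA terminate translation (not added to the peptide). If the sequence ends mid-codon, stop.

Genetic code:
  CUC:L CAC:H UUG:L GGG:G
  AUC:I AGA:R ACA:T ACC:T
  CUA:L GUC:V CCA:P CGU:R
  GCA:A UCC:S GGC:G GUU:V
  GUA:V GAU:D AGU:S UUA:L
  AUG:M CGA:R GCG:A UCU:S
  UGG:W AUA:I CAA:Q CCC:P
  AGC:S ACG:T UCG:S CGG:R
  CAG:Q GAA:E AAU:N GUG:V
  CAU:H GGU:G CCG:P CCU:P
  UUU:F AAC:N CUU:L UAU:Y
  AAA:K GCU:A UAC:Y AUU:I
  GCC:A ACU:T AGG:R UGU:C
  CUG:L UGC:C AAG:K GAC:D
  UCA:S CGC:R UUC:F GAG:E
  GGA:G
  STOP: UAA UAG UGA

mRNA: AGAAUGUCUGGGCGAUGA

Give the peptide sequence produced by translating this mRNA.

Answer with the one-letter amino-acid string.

start AUG at pos 3
pos 3: AUG -> M; peptide=M
pos 6: UCU -> S; peptide=MS
pos 9: GGG -> G; peptide=MSG
pos 12: CGA -> R; peptide=MSGR
pos 15: UGA -> STOP

Answer: MSGR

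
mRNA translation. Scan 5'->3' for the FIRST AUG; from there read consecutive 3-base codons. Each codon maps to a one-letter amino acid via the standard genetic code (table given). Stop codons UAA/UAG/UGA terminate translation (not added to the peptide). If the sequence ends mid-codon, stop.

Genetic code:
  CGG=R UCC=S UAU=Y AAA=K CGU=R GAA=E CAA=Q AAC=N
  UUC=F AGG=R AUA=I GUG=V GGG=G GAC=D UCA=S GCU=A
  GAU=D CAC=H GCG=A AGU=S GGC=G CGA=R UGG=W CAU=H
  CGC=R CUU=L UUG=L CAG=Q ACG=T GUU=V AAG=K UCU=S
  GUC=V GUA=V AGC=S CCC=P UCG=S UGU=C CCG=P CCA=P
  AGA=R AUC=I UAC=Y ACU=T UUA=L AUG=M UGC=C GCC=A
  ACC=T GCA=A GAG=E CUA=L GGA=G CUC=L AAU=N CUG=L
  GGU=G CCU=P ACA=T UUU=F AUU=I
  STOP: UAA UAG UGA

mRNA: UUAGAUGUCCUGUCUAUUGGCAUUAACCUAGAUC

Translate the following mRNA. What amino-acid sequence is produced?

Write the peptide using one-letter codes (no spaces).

start AUG at pos 4
pos 4: AUG -> M; peptide=M
pos 7: UCC -> S; peptide=MS
pos 10: UGU -> C; peptide=MSC
pos 13: CUA -> L; peptide=MSCL
pos 16: UUG -> L; peptide=MSCLL
pos 19: GCA -> A; peptide=MSCLLA
pos 22: UUA -> L; peptide=MSCLLAL
pos 25: ACC -> T; peptide=MSCLLALT
pos 28: UAG -> STOP

Answer: MSCLLALT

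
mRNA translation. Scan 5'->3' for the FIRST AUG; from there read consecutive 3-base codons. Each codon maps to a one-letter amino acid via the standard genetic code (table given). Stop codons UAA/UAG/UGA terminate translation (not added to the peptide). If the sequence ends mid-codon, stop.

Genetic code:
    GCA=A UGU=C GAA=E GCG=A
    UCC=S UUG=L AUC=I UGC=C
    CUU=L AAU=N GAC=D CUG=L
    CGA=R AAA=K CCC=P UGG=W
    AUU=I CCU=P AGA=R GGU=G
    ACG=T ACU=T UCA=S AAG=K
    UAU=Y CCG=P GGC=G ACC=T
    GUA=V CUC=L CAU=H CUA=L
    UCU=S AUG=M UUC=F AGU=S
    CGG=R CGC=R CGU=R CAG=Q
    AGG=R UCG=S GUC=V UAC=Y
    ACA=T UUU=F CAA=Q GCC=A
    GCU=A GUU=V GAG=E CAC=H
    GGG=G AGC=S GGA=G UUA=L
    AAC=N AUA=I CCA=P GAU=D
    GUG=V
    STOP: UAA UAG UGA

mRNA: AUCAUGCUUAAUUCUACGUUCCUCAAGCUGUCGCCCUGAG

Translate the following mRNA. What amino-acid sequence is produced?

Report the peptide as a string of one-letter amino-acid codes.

start AUG at pos 3
pos 3: AUG -> M; peptide=M
pos 6: CUU -> L; peptide=ML
pos 9: AAU -> N; peptide=MLN
pos 12: UCU -> S; peptide=MLNS
pos 15: ACG -> T; peptide=MLNST
pos 18: UUC -> F; peptide=MLNSTF
pos 21: CUC -> L; peptide=MLNSTFL
pos 24: AAG -> K; peptide=MLNSTFLK
pos 27: CUG -> L; peptide=MLNSTFLKL
pos 30: UCG -> S; peptide=MLNSTFLKLS
pos 33: CCC -> P; peptide=MLNSTFLKLSP
pos 36: UGA -> STOP

Answer: MLNSTFLKLSP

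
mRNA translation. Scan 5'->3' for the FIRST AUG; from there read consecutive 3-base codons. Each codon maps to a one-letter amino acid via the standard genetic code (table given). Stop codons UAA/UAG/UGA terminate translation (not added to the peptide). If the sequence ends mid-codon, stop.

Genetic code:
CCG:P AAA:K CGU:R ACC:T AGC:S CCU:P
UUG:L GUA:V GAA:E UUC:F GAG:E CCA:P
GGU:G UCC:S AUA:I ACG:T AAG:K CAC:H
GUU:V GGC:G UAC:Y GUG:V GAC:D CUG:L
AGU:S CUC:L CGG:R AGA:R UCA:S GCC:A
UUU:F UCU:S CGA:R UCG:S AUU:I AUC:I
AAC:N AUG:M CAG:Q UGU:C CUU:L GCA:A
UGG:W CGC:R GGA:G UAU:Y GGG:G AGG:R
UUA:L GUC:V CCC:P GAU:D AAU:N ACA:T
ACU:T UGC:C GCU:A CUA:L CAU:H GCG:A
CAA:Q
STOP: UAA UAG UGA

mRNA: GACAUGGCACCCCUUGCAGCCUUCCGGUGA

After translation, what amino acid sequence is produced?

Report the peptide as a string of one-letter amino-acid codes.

Answer: MAPLAAFR

Derivation:
start AUG at pos 3
pos 3: AUG -> M; peptide=M
pos 6: GCA -> A; peptide=MA
pos 9: CCC -> P; peptide=MAP
pos 12: CUU -> L; peptide=MAPL
pos 15: GCA -> A; peptide=MAPLA
pos 18: GCC -> A; peptide=MAPLAA
pos 21: UUC -> F; peptide=MAPLAAF
pos 24: CGG -> R; peptide=MAPLAAFR
pos 27: UGA -> STOP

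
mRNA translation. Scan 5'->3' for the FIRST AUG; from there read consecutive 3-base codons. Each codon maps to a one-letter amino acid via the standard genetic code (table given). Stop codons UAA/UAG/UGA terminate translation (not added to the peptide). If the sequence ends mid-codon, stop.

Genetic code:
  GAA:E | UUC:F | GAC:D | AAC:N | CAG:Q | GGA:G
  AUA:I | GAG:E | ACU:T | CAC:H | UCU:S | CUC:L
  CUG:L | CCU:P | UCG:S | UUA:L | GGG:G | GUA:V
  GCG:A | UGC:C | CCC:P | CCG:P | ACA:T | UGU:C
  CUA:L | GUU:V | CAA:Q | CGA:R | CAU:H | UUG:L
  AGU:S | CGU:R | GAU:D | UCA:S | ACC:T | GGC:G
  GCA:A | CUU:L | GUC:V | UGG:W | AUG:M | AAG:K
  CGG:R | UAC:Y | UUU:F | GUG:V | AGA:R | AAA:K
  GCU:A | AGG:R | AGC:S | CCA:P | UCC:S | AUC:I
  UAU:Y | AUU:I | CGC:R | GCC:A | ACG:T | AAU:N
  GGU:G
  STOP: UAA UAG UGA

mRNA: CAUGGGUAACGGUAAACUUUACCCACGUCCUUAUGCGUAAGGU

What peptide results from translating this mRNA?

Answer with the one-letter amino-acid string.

Answer: MGNGKLYPRPYA

Derivation:
start AUG at pos 1
pos 1: AUG -> M; peptide=M
pos 4: GGU -> G; peptide=MG
pos 7: AAC -> N; peptide=MGN
pos 10: GGU -> G; peptide=MGNG
pos 13: AAA -> K; peptide=MGNGK
pos 16: CUU -> L; peptide=MGNGKL
pos 19: UAC -> Y; peptide=MGNGKLY
pos 22: CCA -> P; peptide=MGNGKLYP
pos 25: CGU -> R; peptide=MGNGKLYPR
pos 28: CCU -> P; peptide=MGNGKLYPRP
pos 31: UAU -> Y; peptide=MGNGKLYPRPY
pos 34: GCG -> A; peptide=MGNGKLYPRPYA
pos 37: UAA -> STOP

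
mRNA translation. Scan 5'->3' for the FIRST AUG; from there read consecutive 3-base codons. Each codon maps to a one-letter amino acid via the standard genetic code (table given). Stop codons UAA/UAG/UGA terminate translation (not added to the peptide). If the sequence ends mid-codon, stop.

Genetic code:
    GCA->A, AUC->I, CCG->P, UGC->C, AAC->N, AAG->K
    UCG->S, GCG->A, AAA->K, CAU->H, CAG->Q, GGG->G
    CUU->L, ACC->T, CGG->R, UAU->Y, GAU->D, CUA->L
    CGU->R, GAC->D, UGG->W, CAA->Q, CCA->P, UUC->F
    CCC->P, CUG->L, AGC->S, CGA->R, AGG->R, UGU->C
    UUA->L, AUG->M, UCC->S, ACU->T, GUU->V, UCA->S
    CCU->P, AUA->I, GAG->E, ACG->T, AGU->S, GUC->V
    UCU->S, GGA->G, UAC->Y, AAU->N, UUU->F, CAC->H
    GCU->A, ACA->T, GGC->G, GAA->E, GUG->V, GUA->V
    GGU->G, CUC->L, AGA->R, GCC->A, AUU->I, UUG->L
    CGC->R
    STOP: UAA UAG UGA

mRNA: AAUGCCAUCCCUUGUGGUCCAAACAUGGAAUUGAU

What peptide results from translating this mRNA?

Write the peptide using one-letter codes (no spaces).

start AUG at pos 1
pos 1: AUG -> M; peptide=M
pos 4: CCA -> P; peptide=MP
pos 7: UCC -> S; peptide=MPS
pos 10: CUU -> L; peptide=MPSL
pos 13: GUG -> V; peptide=MPSLV
pos 16: GUC -> V; peptide=MPSLVV
pos 19: CAA -> Q; peptide=MPSLVVQ
pos 22: ACA -> T; peptide=MPSLVVQT
pos 25: UGG -> W; peptide=MPSLVVQTW
pos 28: AAU -> N; peptide=MPSLVVQTWN
pos 31: UGA -> STOP

Answer: MPSLVVQTWN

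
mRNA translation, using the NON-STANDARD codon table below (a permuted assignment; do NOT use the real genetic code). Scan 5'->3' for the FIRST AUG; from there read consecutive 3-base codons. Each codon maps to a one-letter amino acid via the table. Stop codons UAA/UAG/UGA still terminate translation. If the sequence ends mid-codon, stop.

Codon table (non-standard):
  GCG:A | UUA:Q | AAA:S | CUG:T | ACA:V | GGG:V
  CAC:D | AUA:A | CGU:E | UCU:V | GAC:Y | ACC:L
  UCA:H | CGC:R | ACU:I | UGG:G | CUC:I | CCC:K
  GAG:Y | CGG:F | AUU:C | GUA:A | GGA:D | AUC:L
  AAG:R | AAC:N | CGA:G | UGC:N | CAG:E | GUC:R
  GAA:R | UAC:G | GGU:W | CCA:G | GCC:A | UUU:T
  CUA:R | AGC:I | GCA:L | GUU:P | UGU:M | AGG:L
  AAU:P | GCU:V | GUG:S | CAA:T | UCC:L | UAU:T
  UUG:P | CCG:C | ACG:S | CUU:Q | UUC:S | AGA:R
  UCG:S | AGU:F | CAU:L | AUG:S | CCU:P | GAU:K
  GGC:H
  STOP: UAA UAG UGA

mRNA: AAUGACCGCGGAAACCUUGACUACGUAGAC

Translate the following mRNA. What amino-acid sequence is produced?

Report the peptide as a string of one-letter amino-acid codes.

Answer: SLARLPIS

Derivation:
start AUG at pos 1
pos 1: AUG -> S; peptide=S
pos 4: ACC -> L; peptide=SL
pos 7: GCG -> A; peptide=SLA
pos 10: GAA -> R; peptide=SLAR
pos 13: ACC -> L; peptide=SLARL
pos 16: UUG -> P; peptide=SLARLP
pos 19: ACU -> I; peptide=SLARLPI
pos 22: ACG -> S; peptide=SLARLPIS
pos 25: UAG -> STOP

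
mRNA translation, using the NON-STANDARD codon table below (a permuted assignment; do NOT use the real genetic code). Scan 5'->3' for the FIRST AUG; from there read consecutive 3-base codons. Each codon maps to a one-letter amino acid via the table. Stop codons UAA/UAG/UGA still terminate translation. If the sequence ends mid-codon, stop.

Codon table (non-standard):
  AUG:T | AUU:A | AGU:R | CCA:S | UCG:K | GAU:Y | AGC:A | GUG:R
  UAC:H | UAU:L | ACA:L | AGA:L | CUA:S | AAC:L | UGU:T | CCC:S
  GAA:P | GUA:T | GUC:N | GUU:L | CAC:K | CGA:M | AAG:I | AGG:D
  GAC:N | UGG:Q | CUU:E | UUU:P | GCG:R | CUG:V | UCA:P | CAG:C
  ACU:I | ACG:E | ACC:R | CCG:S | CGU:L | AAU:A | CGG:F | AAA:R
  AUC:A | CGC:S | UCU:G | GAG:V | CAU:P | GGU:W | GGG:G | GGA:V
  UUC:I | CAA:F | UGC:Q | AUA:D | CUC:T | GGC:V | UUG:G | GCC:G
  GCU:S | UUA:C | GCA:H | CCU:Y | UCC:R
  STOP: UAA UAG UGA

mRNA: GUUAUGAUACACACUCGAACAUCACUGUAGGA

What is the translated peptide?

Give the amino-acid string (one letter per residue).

Answer: TDKIMLPV

Derivation:
start AUG at pos 3
pos 3: AUG -> T; peptide=T
pos 6: AUA -> D; peptide=TD
pos 9: CAC -> K; peptide=TDK
pos 12: ACU -> I; peptide=TDKI
pos 15: CGA -> M; peptide=TDKIM
pos 18: ACA -> L; peptide=TDKIML
pos 21: UCA -> P; peptide=TDKIMLP
pos 24: CUG -> V; peptide=TDKIMLPV
pos 27: UAG -> STOP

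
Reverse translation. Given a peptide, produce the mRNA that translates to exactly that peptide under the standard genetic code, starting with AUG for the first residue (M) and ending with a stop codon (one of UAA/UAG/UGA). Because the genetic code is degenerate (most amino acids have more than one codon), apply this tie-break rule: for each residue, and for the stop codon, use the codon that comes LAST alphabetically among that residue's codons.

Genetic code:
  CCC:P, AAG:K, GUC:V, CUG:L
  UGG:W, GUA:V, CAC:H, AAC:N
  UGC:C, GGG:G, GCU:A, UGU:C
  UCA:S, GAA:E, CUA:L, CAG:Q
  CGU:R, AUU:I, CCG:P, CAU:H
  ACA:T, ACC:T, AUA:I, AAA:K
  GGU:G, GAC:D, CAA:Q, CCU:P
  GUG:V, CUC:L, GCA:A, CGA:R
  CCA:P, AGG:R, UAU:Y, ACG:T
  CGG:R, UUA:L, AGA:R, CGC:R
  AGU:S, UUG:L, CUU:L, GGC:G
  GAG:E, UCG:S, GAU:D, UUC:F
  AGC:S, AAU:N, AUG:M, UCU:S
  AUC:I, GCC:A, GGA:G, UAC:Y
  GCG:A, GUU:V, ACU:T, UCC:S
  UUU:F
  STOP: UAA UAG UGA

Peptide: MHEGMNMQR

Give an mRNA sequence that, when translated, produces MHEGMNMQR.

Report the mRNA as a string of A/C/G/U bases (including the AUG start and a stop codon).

Answer: mRNA: AUGCAUGAGGGUAUGAAUAUGCAGCGUUGA

Derivation:
residue 1: M -> AUG (start codon)
residue 2: H codons sorted = CAC,CAU -> pick last = CAU
residue 3: E codons sorted = GAA,GAG -> pick last = GAG
residue 4: G codons sorted = GGA,GGC,GGG,GGU -> pick last = GGU
residue 5: M -> AUG (only codon)
residue 6: N codons sorted = AAC,AAU -> pick last = AAU
residue 7: M -> AUG (only codon)
residue 8: Q codons sorted = CAA,CAG -> pick last = CAG
residue 9: R codons sorted = AGA,AGG,CGA,CGC,CGG,CGU -> pick last = CGU
terminator: stop codons sorted = UAA,UAG,UGA -> pick last = UGA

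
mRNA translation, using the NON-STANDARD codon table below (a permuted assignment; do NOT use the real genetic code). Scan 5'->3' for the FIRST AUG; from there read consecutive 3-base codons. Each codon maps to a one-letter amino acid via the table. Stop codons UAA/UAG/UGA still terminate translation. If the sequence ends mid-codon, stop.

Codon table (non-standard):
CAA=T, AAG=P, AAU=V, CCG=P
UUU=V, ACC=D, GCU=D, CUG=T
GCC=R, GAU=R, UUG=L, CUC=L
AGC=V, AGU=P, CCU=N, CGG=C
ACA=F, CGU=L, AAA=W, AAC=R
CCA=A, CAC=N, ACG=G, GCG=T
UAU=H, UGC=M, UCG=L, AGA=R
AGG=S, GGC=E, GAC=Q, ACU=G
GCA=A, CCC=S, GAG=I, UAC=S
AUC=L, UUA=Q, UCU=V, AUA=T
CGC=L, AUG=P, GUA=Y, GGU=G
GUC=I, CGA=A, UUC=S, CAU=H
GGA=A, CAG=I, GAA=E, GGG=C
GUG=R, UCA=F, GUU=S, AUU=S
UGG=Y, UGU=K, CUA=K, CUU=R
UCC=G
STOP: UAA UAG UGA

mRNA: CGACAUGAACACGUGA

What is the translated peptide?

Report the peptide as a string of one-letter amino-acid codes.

start AUG at pos 4
pos 4: AUG -> P; peptide=P
pos 7: AAC -> R; peptide=PR
pos 10: ACG -> G; peptide=PRG
pos 13: UGA -> STOP

Answer: PRG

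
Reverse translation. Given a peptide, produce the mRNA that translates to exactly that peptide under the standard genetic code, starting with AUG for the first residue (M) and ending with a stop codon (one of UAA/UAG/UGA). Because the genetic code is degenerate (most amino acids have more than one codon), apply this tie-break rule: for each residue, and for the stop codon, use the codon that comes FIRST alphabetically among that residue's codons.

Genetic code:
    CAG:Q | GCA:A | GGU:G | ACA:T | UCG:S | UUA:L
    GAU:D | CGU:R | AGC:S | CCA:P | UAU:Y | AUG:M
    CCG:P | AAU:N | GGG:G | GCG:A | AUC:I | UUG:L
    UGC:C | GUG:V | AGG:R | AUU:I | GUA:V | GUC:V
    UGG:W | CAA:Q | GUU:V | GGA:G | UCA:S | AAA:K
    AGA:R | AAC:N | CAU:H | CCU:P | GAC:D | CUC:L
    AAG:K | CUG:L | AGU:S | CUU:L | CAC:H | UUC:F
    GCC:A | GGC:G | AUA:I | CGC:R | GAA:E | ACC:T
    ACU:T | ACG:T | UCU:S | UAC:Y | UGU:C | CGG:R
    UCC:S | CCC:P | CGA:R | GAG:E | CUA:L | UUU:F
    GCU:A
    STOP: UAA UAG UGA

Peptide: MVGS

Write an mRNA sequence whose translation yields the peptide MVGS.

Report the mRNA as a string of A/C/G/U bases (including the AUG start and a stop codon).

residue 1: M -> AUG (start codon)
residue 2: V codons sorted = GUA,GUC,GUG,GUU -> pick first = GUA
residue 3: G codons sorted = GGA,GGC,GGG,GGU -> pick first = GGA
residue 4: S codons sorted = AGC,AGU,UCA,UCC,UCG,UCU -> pick first = AGC
terminator: stop codons sorted = UAA,UAG,UGA -> pick first = UAA

Answer: mRNA: AUGGUAGGAAGCUAA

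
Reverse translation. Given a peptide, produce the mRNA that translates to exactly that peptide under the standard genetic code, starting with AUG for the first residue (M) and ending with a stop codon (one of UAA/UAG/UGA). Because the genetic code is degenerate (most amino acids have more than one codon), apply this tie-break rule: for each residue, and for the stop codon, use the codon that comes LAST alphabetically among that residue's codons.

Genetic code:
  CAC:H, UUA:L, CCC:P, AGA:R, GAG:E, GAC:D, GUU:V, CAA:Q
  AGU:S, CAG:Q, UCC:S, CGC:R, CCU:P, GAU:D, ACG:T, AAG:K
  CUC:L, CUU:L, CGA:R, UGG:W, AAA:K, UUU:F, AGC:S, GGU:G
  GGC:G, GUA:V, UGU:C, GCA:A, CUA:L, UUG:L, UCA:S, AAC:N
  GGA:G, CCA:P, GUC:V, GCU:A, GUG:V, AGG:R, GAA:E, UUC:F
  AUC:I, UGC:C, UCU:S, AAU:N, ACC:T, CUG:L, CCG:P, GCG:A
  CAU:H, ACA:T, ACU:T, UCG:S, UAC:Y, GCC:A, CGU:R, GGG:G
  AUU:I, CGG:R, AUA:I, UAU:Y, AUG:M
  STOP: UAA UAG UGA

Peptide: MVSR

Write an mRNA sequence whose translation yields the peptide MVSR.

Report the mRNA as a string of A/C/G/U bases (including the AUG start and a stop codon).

residue 1: M -> AUG (start codon)
residue 2: V codons sorted = GUA,GUC,GUG,GUU -> pick last = GUU
residue 3: S codons sorted = AGC,AGU,UCA,UCC,UCG,UCU -> pick last = UCU
residue 4: R codons sorted = AGA,AGG,CGA,CGC,CGG,CGU -> pick last = CGU
terminator: stop codons sorted = UAA,UAG,UGA -> pick last = UGA

Answer: mRNA: AUGGUUUCUCGUUGA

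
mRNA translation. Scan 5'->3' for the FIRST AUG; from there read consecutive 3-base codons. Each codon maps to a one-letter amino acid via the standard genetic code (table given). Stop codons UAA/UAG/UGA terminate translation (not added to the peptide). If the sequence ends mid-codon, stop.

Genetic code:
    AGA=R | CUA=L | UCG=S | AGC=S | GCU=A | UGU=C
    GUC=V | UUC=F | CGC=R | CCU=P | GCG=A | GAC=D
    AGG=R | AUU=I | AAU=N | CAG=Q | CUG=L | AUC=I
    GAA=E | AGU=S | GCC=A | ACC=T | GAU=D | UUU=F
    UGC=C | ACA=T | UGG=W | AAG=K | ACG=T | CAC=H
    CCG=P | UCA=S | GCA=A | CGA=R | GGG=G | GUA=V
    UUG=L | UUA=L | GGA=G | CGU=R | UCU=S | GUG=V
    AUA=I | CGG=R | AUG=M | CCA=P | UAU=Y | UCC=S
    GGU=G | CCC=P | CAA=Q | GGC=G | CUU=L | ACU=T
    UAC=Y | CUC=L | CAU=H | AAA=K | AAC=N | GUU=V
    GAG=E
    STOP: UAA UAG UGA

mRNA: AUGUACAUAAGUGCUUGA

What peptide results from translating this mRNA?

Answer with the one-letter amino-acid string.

Answer: MYISA

Derivation:
start AUG at pos 0
pos 0: AUG -> M; peptide=M
pos 3: UAC -> Y; peptide=MY
pos 6: AUA -> I; peptide=MYI
pos 9: AGU -> S; peptide=MYIS
pos 12: GCU -> A; peptide=MYISA
pos 15: UGA -> STOP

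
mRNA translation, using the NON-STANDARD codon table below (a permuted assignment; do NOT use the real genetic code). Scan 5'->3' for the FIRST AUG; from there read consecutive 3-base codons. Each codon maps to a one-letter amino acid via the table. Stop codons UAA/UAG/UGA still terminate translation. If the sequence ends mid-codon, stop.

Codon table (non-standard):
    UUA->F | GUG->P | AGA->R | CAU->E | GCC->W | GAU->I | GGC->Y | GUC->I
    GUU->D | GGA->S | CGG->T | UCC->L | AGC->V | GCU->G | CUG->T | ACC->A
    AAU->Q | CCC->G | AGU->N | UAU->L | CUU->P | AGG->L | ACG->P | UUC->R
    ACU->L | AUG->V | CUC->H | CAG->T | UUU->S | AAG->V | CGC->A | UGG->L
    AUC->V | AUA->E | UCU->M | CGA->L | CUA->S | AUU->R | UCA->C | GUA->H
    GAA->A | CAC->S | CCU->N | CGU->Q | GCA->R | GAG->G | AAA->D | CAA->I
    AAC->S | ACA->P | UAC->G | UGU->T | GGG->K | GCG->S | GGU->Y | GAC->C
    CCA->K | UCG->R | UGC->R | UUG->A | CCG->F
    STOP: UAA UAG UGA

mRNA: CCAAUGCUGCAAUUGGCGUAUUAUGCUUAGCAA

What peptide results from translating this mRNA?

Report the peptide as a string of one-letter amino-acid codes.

start AUG at pos 3
pos 3: AUG -> V; peptide=V
pos 6: CUG -> T; peptide=VT
pos 9: CAA -> I; peptide=VTI
pos 12: UUG -> A; peptide=VTIA
pos 15: GCG -> S; peptide=VTIAS
pos 18: UAU -> L; peptide=VTIASL
pos 21: UAU -> L; peptide=VTIASLL
pos 24: GCU -> G; peptide=VTIASLLG
pos 27: UAG -> STOP

Answer: VTIASLLG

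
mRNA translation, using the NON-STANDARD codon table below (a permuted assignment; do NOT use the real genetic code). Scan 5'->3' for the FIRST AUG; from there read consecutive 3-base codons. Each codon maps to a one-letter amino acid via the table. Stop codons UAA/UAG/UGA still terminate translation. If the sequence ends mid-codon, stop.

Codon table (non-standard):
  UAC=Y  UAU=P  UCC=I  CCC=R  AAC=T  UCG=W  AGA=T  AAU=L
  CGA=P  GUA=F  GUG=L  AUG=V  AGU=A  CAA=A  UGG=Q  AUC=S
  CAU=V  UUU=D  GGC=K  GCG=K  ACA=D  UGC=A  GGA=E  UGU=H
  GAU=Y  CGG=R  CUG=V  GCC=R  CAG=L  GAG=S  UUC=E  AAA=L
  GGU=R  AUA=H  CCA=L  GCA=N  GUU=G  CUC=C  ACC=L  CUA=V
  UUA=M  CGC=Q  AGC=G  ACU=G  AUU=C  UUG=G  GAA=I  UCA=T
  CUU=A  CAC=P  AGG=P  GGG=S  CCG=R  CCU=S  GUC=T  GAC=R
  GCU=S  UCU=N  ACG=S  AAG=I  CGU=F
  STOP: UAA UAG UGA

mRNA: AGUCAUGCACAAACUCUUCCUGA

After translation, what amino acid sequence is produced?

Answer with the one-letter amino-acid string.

start AUG at pos 4
pos 4: AUG -> V; peptide=V
pos 7: CAC -> P; peptide=VP
pos 10: AAA -> L; peptide=VPL
pos 13: CUC -> C; peptide=VPLC
pos 16: UUC -> E; peptide=VPLCE
pos 19: CUG -> V; peptide=VPLCEV
pos 22: only 1 nt remain (<3), stop (end of mRNA)

Answer: VPLCEV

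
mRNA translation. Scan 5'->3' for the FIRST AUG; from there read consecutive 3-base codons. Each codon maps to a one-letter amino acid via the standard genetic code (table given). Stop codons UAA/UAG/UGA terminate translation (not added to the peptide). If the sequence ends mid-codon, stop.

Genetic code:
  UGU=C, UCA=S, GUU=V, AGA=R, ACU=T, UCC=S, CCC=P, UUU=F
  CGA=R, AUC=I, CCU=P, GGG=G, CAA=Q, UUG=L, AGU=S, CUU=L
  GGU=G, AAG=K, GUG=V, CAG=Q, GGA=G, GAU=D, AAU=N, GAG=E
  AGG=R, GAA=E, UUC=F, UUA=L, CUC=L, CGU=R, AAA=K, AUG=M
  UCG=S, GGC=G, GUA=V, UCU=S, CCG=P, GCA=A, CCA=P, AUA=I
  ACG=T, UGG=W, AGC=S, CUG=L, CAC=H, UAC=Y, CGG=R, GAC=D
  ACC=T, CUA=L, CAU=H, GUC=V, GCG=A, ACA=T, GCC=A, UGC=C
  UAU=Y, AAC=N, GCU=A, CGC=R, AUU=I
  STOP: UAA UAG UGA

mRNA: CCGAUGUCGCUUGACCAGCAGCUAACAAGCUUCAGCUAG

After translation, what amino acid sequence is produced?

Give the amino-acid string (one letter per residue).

Answer: MSLDQQLTSFS

Derivation:
start AUG at pos 3
pos 3: AUG -> M; peptide=M
pos 6: UCG -> S; peptide=MS
pos 9: CUU -> L; peptide=MSL
pos 12: GAC -> D; peptide=MSLD
pos 15: CAG -> Q; peptide=MSLDQ
pos 18: CAG -> Q; peptide=MSLDQQ
pos 21: CUA -> L; peptide=MSLDQQL
pos 24: ACA -> T; peptide=MSLDQQLT
pos 27: AGC -> S; peptide=MSLDQQLTS
pos 30: UUC -> F; peptide=MSLDQQLTSF
pos 33: AGC -> S; peptide=MSLDQQLTSFS
pos 36: UAG -> STOP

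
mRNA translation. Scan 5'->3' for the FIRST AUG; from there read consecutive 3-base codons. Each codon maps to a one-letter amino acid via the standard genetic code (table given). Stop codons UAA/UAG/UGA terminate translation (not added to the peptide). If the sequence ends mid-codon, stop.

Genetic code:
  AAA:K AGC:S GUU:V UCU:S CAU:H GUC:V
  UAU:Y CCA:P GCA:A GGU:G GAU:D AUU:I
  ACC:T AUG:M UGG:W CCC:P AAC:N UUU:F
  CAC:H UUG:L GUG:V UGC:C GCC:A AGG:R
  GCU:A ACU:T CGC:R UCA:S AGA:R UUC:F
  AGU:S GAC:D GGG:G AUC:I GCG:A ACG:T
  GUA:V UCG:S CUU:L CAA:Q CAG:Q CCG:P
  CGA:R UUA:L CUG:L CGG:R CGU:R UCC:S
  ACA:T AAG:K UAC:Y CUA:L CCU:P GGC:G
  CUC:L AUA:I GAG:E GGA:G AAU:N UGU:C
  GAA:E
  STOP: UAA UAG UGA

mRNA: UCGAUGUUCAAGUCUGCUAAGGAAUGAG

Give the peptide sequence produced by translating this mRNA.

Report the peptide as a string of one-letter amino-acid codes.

start AUG at pos 3
pos 3: AUG -> M; peptide=M
pos 6: UUC -> F; peptide=MF
pos 9: AAG -> K; peptide=MFK
pos 12: UCU -> S; peptide=MFKS
pos 15: GCU -> A; peptide=MFKSA
pos 18: AAG -> K; peptide=MFKSAK
pos 21: GAA -> E; peptide=MFKSAKE
pos 24: UGA -> STOP

Answer: MFKSAKE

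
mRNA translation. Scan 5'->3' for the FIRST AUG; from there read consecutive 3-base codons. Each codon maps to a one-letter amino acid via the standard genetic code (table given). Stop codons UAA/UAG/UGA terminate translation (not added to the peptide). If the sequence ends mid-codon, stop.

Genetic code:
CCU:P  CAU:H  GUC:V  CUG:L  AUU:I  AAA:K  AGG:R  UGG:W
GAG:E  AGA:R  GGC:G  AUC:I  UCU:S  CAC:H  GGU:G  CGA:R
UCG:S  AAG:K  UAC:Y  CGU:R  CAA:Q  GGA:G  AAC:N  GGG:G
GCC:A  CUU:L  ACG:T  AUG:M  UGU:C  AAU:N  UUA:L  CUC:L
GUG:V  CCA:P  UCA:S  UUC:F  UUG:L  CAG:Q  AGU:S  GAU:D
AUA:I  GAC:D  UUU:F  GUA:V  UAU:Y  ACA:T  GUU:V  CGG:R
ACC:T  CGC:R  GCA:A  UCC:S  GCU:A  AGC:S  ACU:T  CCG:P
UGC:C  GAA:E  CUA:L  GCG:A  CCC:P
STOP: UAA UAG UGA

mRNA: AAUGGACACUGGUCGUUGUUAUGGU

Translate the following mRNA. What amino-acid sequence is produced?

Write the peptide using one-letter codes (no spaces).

Answer: MDTGRCYG

Derivation:
start AUG at pos 1
pos 1: AUG -> M; peptide=M
pos 4: GAC -> D; peptide=MD
pos 7: ACU -> T; peptide=MDT
pos 10: GGU -> G; peptide=MDTG
pos 13: CGU -> R; peptide=MDTGR
pos 16: UGU -> C; peptide=MDTGRC
pos 19: UAU -> Y; peptide=MDTGRCY
pos 22: GGU -> G; peptide=MDTGRCYG
pos 25: only 0 nt remain (<3), stop (end of mRNA)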